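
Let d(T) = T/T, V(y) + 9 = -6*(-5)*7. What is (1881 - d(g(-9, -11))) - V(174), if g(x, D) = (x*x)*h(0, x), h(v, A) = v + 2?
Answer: 1679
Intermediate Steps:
h(v, A) = 2 + v
g(x, D) = 2*x**2 (g(x, D) = (x*x)*(2 + 0) = x**2*2 = 2*x**2)
V(y) = 201 (V(y) = -9 - 6*(-5)*7 = -9 + 30*7 = -9 + 210 = 201)
d(T) = 1
(1881 - d(g(-9, -11))) - V(174) = (1881 - 1*1) - 1*201 = (1881 - 1) - 201 = 1880 - 201 = 1679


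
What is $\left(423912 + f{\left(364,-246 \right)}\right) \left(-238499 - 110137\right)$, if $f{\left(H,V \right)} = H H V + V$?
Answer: $11215742142600$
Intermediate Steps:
$f{\left(H,V \right)} = V + V H^{2}$ ($f{\left(H,V \right)} = H^{2} V + V = V H^{2} + V = V + V H^{2}$)
$\left(423912 + f{\left(364,-246 \right)}\right) \left(-238499 - 110137\right) = \left(423912 - 246 \left(1 + 364^{2}\right)\right) \left(-238499 - 110137\right) = \left(423912 - 246 \left(1 + 132496\right)\right) \left(-348636\right) = \left(423912 - 32594262\right) \left(-348636\right) = \left(-32170350\right) \left(-348636\right) = 11215742142600$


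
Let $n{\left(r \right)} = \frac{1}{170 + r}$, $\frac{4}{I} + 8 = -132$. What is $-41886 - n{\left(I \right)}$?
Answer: $- \frac{249179849}{5949} \approx -41886.0$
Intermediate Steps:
$I = - \frac{1}{35}$ ($I = \frac{4}{-8 - 132} = \frac{4}{-140} = 4 \left(- \frac{1}{140}\right) = - \frac{1}{35} \approx -0.028571$)
$-41886 - n{\left(I \right)} = -41886 - \frac{1}{170 - \frac{1}{35}} = -41886 - \frac{1}{\frac{5949}{35}} = -41886 - \frac{35}{5949} = - \frac{249179849}{5949}$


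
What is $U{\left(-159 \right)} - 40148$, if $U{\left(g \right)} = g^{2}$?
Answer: $-14867$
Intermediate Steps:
$U{\left(-159 \right)} - 40148 = \left(-159\right)^{2} - 40148 = 25281 - 40148 = -14867$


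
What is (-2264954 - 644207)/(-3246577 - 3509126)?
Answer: 2909161/6755703 ≈ 0.43062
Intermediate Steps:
(-2264954 - 644207)/(-3246577 - 3509126) = -2909161/(-6755703) = -2909161*(-1/6755703) = 2909161/6755703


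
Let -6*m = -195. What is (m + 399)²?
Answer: 744769/4 ≈ 1.8619e+5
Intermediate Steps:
m = 65/2 (m = -⅙*(-195) = 65/2 ≈ 32.500)
(m + 399)² = (65/2 + 399)² = (863/2)² = 744769/4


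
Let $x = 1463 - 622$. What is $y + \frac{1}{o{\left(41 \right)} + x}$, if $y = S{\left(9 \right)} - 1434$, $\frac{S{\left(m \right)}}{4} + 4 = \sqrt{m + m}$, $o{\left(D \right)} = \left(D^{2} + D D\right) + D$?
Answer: $- \frac{6153799}{4244} + 12 \sqrt{2} \approx -1433.0$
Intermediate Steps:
$o{\left(D \right)} = D + 2 D^{2}$ ($o{\left(D \right)} = \left(D^{2} + D^{2}\right) + D = 2 D^{2} + D = D + 2 D^{2}$)
$S{\left(m \right)} = -16 + 4 \sqrt{2} \sqrt{m}$ ($S{\left(m \right)} = -16 + 4 \sqrt{m + m} = -16 + 4 \sqrt{2 m} = -16 + 4 \sqrt{2} \sqrt{m}$)
$x = 841$
$y = -1450 + 12 \sqrt{2}$ ($y = \left(-16 + 4 \sqrt{2} \sqrt{9}\right) - 1434 = \left(-16 + 4 \sqrt{2} \cdot 3\right) - 1434 = \left(-16 + 12 \sqrt{2}\right) - 1434 = -1450 + 12 \sqrt{2} \approx -1433.0$)
$y + \frac{1}{o{\left(41 \right)} + x} = \left(-1450 + 12 \sqrt{2}\right) + \frac{1}{41 \left(1 + 2 \cdot 41\right) + 841} = \left(-1450 + 12 \sqrt{2}\right) + \frac{1}{41 \left(1 + 82\right) + 841} = \left(-1450 + 12 \sqrt{2}\right) + \frac{1}{41 \cdot 83 + 841} = \left(-1450 + 12 \sqrt{2}\right) + \frac{1}{3403 + 841} = \left(-1450 + 12 \sqrt{2}\right) + \frac{1}{4244} = - \frac{6153799}{4244} + 12 \sqrt{2}$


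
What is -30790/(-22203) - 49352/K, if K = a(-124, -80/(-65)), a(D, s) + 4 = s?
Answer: 131907596/7401 ≈ 17823.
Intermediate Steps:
a(D, s) = -4 + s
K = -36/13 (K = -4 - 80/(-65) = -4 - 80*(-1/65) = -4 + 16/13 = -36/13 ≈ -2.7692)
-30790/(-22203) - 49352/K = -30790/(-22203) - 49352/(-36/13) = -30790*(-1/22203) - 49352*(-13/36) = 30790/22203 + 160394/9 = 131907596/7401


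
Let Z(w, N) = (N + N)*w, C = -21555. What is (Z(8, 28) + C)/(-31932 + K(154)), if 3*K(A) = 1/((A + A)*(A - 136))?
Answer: 351051624/531093023 ≈ 0.66100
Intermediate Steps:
K(A) = 1/(6*A*(-136 + A)) (K(A) = 1/(3*(((A + A)*(A - 136)))) = 1/(3*(((2*A)*(-136 + A)))) = 1/(3*((2*A*(-136 + A)))) = (1/(2*A*(-136 + A)))/3 = 1/(6*A*(-136 + A)))
Z(w, N) = 2*N*w (Z(w, N) = (2*N)*w = 2*N*w)
(Z(8, 28) + C)/(-31932 + K(154)) = (2*28*8 - 21555)/(-31932 + (1/6)/(154*(-136 + 154))) = (448 - 21555)/(-31932 + (1/6)*(1/154)/18) = -21107/(-31932 + (1/6)*(1/154)*(1/18)) = -21107/(-31932 + 1/16632) = -21107/(-531093023/16632) = -21107*(-16632/531093023) = 351051624/531093023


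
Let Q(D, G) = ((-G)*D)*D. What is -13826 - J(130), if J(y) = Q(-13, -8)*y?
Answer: -189586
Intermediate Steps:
Q(D, G) = -G*D**2 (Q(D, G) = (-D*G)*D = -G*D**2)
J(y) = 1352*y (J(y) = (-1*(-8)*(-13)**2)*y = (-1*(-8)*169)*y = 1352*y)
-13826 - J(130) = -13826 - 1352*130 = -13826 - 1*175760 = -13826 - 175760 = -189586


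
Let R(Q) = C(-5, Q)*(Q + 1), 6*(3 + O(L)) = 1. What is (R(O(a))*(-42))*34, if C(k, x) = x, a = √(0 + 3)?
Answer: -22253/3 ≈ -7417.7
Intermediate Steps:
a = √3 ≈ 1.7320
O(L) = -17/6 (O(L) = -3 + (⅙)*1 = -3 + ⅙ = -17/6)
R(Q) = Q*(1 + Q) (R(Q) = Q*(Q + 1) = Q*(1 + Q))
(R(O(a))*(-42))*34 = (-17*(1 - 17/6)/6*(-42))*34 = (-17/6*(-11/6)*(-42))*34 = ((187/36)*(-42))*34 = -1309/6*34 = -22253/3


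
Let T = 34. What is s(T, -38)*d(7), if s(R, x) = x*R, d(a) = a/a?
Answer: -1292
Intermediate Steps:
d(a) = 1
s(R, x) = R*x
s(T, -38)*d(7) = (34*(-38))*1 = -1292*1 = -1292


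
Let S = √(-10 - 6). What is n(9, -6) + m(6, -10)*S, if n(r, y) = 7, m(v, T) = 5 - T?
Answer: 7 + 60*I ≈ 7.0 + 60.0*I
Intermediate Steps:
S = 4*I (S = √(-16) = 4*I ≈ 4.0*I)
n(9, -6) + m(6, -10)*S = 7 + (5 - 1*(-10))*(4*I) = 7 + (5 + 10)*(4*I) = 7 + 15*(4*I) = 7 + 60*I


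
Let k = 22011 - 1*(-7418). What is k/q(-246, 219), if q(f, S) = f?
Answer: -29429/246 ≈ -119.63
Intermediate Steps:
k = 29429 (k = 22011 + 7418 = 29429)
k/q(-246, 219) = 29429/(-246) = 29429*(-1/246) = -29429/246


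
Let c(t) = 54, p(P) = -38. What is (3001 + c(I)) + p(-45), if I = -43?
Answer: 3017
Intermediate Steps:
(3001 + c(I)) + p(-45) = (3001 + 54) - 38 = 3055 - 38 = 3017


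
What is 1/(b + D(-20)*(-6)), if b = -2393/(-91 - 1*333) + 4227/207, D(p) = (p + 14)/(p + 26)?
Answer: 29256/938069 ≈ 0.031187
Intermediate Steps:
D(p) = (14 + p)/(26 + p)
b = 762533/29256 (b = -2393/(-91 - 333) + 4227*(1/207) = -2393/(-424) + 1409/69 = -2393*(-1/424) + 1409/69 = 2393/424 + 1409/69 = 762533/29256 ≈ 26.064)
1/(b + D(-20)*(-6)) = 1/(762533/29256 + ((14 - 20)/(26 - 20))*(-6)) = 1/(762533/29256 + (-6/6)*(-6)) = 1/(762533/29256 + ((1/6)*(-6))*(-6)) = 1/(762533/29256 - 1*(-6)) = 1/(762533/29256 + 6) = 1/(938069/29256) = 29256/938069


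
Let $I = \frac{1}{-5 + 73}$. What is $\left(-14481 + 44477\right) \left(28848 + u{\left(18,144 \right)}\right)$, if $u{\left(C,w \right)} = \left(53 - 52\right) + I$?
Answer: $\frac{14711035767}{17} \approx 8.6535 \cdot 10^{8}$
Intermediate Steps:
$I = \frac{1}{68} \approx 0.014706$
$u{\left(C,w \right)} = \frac{69}{68}$ ($u{\left(C,w \right)} = \left(53 - 52\right) + \frac{1}{68} = 1 + \frac{1}{68} = \frac{69}{68}$)
$\left(-14481 + 44477\right) \left(28848 + u{\left(18,144 \right)}\right) = \left(-14481 + 44477\right) \left(28848 + \frac{69}{68}\right) = 29996 \cdot \frac{1961733}{68} = \frac{14711035767}{17}$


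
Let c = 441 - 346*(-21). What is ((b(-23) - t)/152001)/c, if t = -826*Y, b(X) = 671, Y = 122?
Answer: 101443/1171471707 ≈ 8.6594e-5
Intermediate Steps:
t = -100772 (t = -826*122 = -100772)
c = 7707 (c = 441 + 7266 = 7707)
((b(-23) - t)/152001)/c = ((671 - 1*(-100772))/152001)/7707 = ((671 + 100772)*(1/152001))*(1/7707) = (101443*(1/152001))*(1/7707) = (101443/152001)*(1/7707) = 101443/1171471707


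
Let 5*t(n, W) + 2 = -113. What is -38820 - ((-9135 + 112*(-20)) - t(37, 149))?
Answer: -27468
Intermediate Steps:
t(n, W) = -23 (t(n, W) = -2/5 + (1/5)*(-113) = -2/5 - 113/5 = -23)
-38820 - ((-9135 + 112*(-20)) - t(37, 149)) = -38820 - ((-9135 + 112*(-20)) - 1*(-23)) = -38820 - ((-9135 - 2240) + 23) = -38820 - (-11375 + 23) = -38820 - 1*(-11352) = -38820 + 11352 = -27468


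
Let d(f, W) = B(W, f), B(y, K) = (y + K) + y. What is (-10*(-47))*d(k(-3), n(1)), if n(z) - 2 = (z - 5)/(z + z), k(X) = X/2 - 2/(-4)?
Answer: -470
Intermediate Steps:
k(X) = 1/2 + X/2 (k(X) = X*(1/2) - 2*(-1/4) = X/2 + 1/2 = 1/2 + X/2)
n(z) = 2 + (-5 + z)/(2*z) (n(z) = 2 + (z - 5)/(z + z) = 2 + (-5 + z)/((2*z)) = 2 + (-5 + z)*(1/(2*z)) = 2 + (-5 + z)/(2*z))
B(y, K) = K + 2*y (B(y, K) = (K + y) + y = K + 2*y)
d(f, W) = f + 2*W
(-10*(-47))*d(k(-3), n(1)) = (-10*(-47))*((1/2 + (1/2)*(-3)) + 2*((5/2)*(-1 + 1)/1)) = 470*((1/2 - 3/2) + 2*((5/2)*1*0)) = 470*(-1 + 2*0) = 470*(-1 + 0) = 470*(-1) = -470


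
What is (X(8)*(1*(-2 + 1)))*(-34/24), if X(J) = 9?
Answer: 51/4 ≈ 12.750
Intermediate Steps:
(X(8)*(1*(-2 + 1)))*(-34/24) = (9*(1*(-2 + 1)))*(-34/24) = (9*(1*(-1)))*(-34*1/24) = (9*(-1))*(-17/12) = -9*(-17/12) = 51/4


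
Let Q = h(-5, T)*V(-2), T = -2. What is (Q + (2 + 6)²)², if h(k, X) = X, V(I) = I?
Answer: 4624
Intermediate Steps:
Q = 4 (Q = -2*(-2) = 4)
(Q + (2 + 6)²)² = (4 + (2 + 6)²)² = (4 + 8²)² = (4 + 64)² = 68² = 4624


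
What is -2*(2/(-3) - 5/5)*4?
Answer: 40/3 ≈ 13.333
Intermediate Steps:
-2*(2/(-3) - 5/5)*4 = -2*(2*(-⅓) - 5*⅕)*4 = -2*(-⅔ - 1)*4 = -2*(-5/3)*4 = (10/3)*4 = 40/3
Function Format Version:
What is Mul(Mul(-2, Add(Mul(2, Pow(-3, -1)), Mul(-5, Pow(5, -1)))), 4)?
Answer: Rational(40, 3) ≈ 13.333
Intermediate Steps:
Mul(Mul(-2, Add(Mul(2, Pow(-3, -1)), Mul(-5, Pow(5, -1)))), 4) = Mul(Mul(-2, Add(Mul(2, Rational(-1, 3)), Mul(-5, Rational(1, 5)))), 4) = Mul(Mul(-2, Add(Rational(-2, 3), -1)), 4) = Mul(Mul(-2, Rational(-5, 3)), 4) = Mul(Rational(10, 3), 4) = Rational(40, 3)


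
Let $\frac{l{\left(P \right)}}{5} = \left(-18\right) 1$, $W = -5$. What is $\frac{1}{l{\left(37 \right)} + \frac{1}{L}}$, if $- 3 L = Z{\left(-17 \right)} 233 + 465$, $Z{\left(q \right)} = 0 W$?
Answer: $- \frac{155}{13951} \approx -0.01111$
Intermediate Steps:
$Z{\left(q \right)} = 0$ ($Z{\left(q \right)} = 0 \left(-5\right) = 0$)
$l{\left(P \right)} = -90$ ($l{\left(P \right)} = 5 \left(\left(-18\right) 1\right) = 5 \left(-18\right) = -90$)
$L = -155$ ($L = - \frac{0 \cdot 233 + 465}{3} = - \frac{0 + 465}{3} = \left(- \frac{1}{3}\right) 465 = -155$)
$\frac{1}{l{\left(37 \right)} + \frac{1}{L}} = \frac{1}{-90 + \frac{1}{-155}} = \frac{1}{-90 - \frac{1}{155}} = \frac{1}{- \frac{13951}{155}} = - \frac{155}{13951}$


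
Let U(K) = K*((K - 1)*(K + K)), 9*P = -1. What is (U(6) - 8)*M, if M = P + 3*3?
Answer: 28160/9 ≈ 3128.9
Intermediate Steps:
P = -1/9 (P = (1/9)*(-1) = -1/9 ≈ -0.11111)
M = 80/9 (M = -1/9 + 3*3 = -1/9 + 9 = 80/9 ≈ 8.8889)
U(K) = 2*K**2*(-1 + K) (U(K) = K*((-1 + K)*(2*K)) = K*(2*K*(-1 + K)) = 2*K**2*(-1 + K))
(U(6) - 8)*M = (2*6**2*(-1 + 6) - 8)*(80/9) = (2*36*5 - 8)*(80/9) = (360 - 8)*(80/9) = 352*(80/9) = 28160/9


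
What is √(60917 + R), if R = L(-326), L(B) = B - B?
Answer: √60917 ≈ 246.81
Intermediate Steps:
L(B) = 0
R = 0
√(60917 + R) = √(60917 + 0) = √60917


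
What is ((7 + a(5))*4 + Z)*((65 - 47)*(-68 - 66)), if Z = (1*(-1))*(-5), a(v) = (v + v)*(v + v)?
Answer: -1044396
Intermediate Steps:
a(v) = 4*v² (a(v) = (2*v)*(2*v) = 4*v²)
Z = 5 (Z = -1*(-5) = 5)
((7 + a(5))*4 + Z)*((65 - 47)*(-68 - 66)) = ((7 + 4*5²)*4 + 5)*((65 - 47)*(-68 - 66)) = ((7 + 4*25)*4 + 5)*(18*(-134)) = ((7 + 100)*4 + 5)*(-2412) = (107*4 + 5)*(-2412) = (428 + 5)*(-2412) = 433*(-2412) = -1044396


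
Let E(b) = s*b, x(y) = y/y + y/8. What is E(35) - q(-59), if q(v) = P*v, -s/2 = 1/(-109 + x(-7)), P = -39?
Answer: -2003611/871 ≈ -2300.4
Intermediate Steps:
x(y) = 1 + y/8 (x(y) = 1 + y*(⅛) = 1 + y/8)
s = 16/871 (s = -2/(-109 + (1 + (⅛)*(-7))) = -2/(-109 + (1 - 7/8)) = -2/(-109 + ⅛) = -2/(-871/8) = -2*(-8/871) = 16/871 ≈ 0.018370)
q(v) = -39*v
E(b) = 16*b/871
E(35) - q(-59) = (16/871)*35 - (-39)*(-59) = 560/871 - 1*2301 = 560/871 - 2301 = -2003611/871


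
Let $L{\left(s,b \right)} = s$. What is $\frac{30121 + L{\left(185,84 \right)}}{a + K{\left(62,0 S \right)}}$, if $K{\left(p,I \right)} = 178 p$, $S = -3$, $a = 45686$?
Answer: $\frac{15153}{28361} \approx 0.53429$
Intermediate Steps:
$\frac{30121 + L{\left(185,84 \right)}}{a + K{\left(62,0 S \right)}} = \frac{30121 + 185}{45686 + 178 \cdot 62} = \frac{30306}{45686 + 11036} = \frac{30306}{56722} = 30306 \cdot \frac{1}{56722} = \frac{15153}{28361}$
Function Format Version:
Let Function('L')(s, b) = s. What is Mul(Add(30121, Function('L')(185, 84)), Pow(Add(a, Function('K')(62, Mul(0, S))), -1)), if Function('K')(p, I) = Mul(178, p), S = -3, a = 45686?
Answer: Rational(15153, 28361) ≈ 0.53429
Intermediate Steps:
Mul(Add(30121, Function('L')(185, 84)), Pow(Add(a, Function('K')(62, Mul(0, S))), -1)) = Mul(Add(30121, 185), Pow(Add(45686, Mul(178, 62)), -1)) = Mul(30306, Pow(Add(45686, 11036), -1)) = Mul(30306, Pow(56722, -1)) = Mul(30306, Rational(1, 56722)) = Rational(15153, 28361)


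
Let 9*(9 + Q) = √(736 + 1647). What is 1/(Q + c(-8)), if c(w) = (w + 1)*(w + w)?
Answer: 8343/856946 - 9*√2383/856946 ≈ 0.0092230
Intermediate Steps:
Q = -9 + √2383/9 (Q = -9 + √(736 + 1647)/9 = -9 + √2383/9 ≈ -3.5760)
c(w) = 2*w*(1 + w) (c(w) = (1 + w)*(2*w) = 2*w*(1 + w))
1/(Q + c(-8)) = 1/((-9 + √2383/9) + 2*(-8)*(1 - 8)) = 1/((-9 + √2383/9) + 2*(-8)*(-7)) = 1/((-9 + √2383/9) + 112) = 1/(103 + √2383/9)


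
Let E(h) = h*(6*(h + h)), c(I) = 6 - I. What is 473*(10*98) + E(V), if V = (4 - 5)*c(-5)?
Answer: 464992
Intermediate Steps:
V = -11 (V = (4 - 5)*(6 - 1*(-5)) = -(6 + 5) = -1*11 = -11)
E(h) = 12*h² (E(h) = h*(6*(2*h)) = h*(12*h) = 12*h²)
473*(10*98) + E(V) = 473*(10*98) + 12*(-11)² = 473*980 + 12*121 = 463540 + 1452 = 464992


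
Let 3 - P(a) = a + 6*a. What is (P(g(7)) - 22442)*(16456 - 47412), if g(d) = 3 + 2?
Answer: 695705144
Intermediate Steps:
g(d) = 5
P(a) = 3 - 7*a (P(a) = 3 - (a + 6*a) = 3 - 7*a)
(P(g(7)) - 22442)*(16456 - 47412) = ((3 - 7*5) - 22442)*(16456 - 47412) = ((3 - 35) - 22442)*(-30956) = (-32 - 22442)*(-30956) = -22474*(-30956) = 695705144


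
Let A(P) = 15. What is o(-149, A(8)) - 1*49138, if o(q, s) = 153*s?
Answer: -46843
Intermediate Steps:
o(-149, A(8)) - 1*49138 = 153*15 - 1*49138 = 2295 - 49138 = -46843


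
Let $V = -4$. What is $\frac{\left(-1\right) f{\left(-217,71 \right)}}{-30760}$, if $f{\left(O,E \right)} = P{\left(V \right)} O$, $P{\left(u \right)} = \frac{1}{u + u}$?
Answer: $\frac{217}{246080} \approx 0.00088183$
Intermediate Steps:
$P{\left(u \right)} = \frac{1}{2 u}$
$f{\left(O,E \right)} = - \frac{O}{8}$ ($f{\left(O,E \right)} = \frac{1}{2 \left(-4\right)} O = \frac{1}{2} \left(- \frac{1}{4}\right) O = - \frac{O}{8}$)
$\frac{\left(-1\right) f{\left(-217,71 \right)}}{-30760} = \frac{\left(-1\right) \left(\left(- \frac{1}{8}\right) \left(-217\right)\right)}{-30760} = \left(-1\right) \frac{217}{8} \left(- \frac{1}{30760}\right) = \left(- \frac{217}{8}\right) \left(- \frac{1}{30760}\right) = \frac{217}{246080}$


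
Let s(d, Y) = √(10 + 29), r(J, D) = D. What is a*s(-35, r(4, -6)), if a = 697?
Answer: 697*√39 ≈ 4352.8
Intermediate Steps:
s(d, Y) = √39
a*s(-35, r(4, -6)) = 697*√39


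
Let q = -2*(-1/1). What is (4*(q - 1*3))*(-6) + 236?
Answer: 260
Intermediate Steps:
q = 2 (q = -2/((-3*⅓)) = -2/(-1) = -2*(-1) = 2)
(4*(q - 1*3))*(-6) + 236 = (4*(2 - 1*3))*(-6) + 236 = (4*(2 - 3))*(-6) + 236 = (4*(-1))*(-6) + 236 = -4*(-6) + 236 = 24 + 236 = 260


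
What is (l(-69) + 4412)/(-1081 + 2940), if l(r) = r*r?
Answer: 9173/1859 ≈ 4.9344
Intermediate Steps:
l(r) = r**2
(l(-69) + 4412)/(-1081 + 2940) = ((-69)**2 + 4412)/(-1081 + 2940) = (4761 + 4412)/1859 = 9173*(1/1859) = 9173/1859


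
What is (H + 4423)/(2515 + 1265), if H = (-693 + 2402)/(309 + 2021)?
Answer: 10307299/8807400 ≈ 1.1703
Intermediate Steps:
H = 1709/2330 ≈ 0.73348
(H + 4423)/(2515 + 1265) = (1709/2330 + 4423)/(2515 + 1265) = (10307299/2330)/3780 = (10307299/2330)*(1/3780) = 10307299/8807400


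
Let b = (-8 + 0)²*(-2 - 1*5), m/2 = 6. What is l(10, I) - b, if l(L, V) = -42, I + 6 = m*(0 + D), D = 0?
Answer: 406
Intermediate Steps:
m = 12 (m = 2*6 = 12)
I = -6 (I = -6 + 12*(0 + 0) = -6 + 12*0 = -6 + 0 = -6)
b = -448 (b = (-8)²*(-2 - 5) = 64*(-7) = -448)
l(10, I) - b = -42 - 1*(-448) = -42 + 448 = 406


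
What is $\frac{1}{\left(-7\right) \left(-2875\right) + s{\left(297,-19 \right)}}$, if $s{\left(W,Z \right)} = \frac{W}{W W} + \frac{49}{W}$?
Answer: $\frac{297}{5977175} \approx 4.9689 \cdot 10^{-5}$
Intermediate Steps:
$s{\left(W,Z \right)} = \frac{50}{W}$ ($s{\left(W,Z \right)} = \frac{W}{W^{2}} + \frac{49}{W} = \frac{1}{W} + \frac{49}{W} = \frac{50}{W}$)
$\frac{1}{\left(-7\right) \left(-2875\right) + s{\left(297,-19 \right)}} = \frac{1}{\left(-7\right) \left(-2875\right) + \frac{50}{297}} = \frac{1}{20125 + 50 \cdot \frac{1}{297}} = \frac{1}{20125 + \frac{50}{297}} = \frac{1}{\frac{5977175}{297}} = \frac{297}{5977175}$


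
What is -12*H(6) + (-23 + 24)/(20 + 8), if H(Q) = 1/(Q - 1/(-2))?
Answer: -659/364 ≈ -1.8104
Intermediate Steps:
H(Q) = 1/(½ + Q) (H(Q) = 1/(Q - 1*(-½)) = 1/(Q + ½) = 1/(½ + Q))
-12*H(6) + (-23 + 24)/(20 + 8) = -24/(1 + 2*6) + (-23 + 24)/(20 + 8) = -24/(1 + 12) + 1/28 = -24/13 + 1*(1/28) = -24/13 + 1/28 = -659/364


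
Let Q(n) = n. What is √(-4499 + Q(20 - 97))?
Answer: 4*I*√286 ≈ 67.646*I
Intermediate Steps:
√(-4499 + Q(20 - 97)) = √(-4499 + (20 - 97)) = √(-4499 - 77) = √(-4576) = 4*I*√286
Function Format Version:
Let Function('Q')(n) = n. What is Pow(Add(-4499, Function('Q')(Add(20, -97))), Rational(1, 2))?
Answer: Mul(4, I, Pow(286, Rational(1, 2))) ≈ Mul(67.646, I)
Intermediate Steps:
Pow(Add(-4499, Function('Q')(Add(20, -97))), Rational(1, 2)) = Pow(Add(-4499, Add(20, -97)), Rational(1, 2)) = Pow(Add(-4499, -77), Rational(1, 2)) = Pow(-4576, Rational(1, 2)) = Mul(4, I, Pow(286, Rational(1, 2)))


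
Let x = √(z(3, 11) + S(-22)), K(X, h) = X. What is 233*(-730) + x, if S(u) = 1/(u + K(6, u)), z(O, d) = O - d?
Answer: -170090 + I*√129/4 ≈ -1.7009e+5 + 2.8395*I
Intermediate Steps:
S(u) = 1/(6 + u) (S(u) = 1/(u + 6) = 1/(6 + u))
x = I*√129/4 (x = √((3 - 1*11) + 1/(6 - 22)) = √((3 - 11) + 1/(-16)) = √(-8 - 1/16) = √(-129/16) = I*√129/4 ≈ 2.8395*I)
233*(-730) + x = 233*(-730) + I*√129/4 = -170090 + I*√129/4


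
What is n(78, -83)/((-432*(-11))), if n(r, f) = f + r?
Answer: -5/4752 ≈ -0.0010522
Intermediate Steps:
n(78, -83)/((-432*(-11))) = (-83 + 78)/((-432*(-11))) = -5/4752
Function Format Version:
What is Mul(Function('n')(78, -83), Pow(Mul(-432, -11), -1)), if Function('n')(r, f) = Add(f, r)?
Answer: Rational(-5, 4752) ≈ -0.0010522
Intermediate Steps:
Mul(Function('n')(78, -83), Pow(Mul(-432, -11), -1)) = Mul(Add(-83, 78), Pow(Mul(-432, -11), -1)) = Mul(-5, Pow(4752, -1)) = Mul(-5, Rational(1, 4752)) = Rational(-5, 4752)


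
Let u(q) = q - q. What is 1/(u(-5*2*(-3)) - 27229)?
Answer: -1/27229 ≈ -3.6726e-5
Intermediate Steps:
u(q) = 0
1/(u(-5*2*(-3)) - 27229) = 1/(0 - 27229) = 1/(-27229) = -1/27229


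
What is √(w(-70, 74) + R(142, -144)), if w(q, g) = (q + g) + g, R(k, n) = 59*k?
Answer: 2*√2114 ≈ 91.957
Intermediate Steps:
w(q, g) = q + 2*g (w(q, g) = (g + q) + g = q + 2*g)
√(w(-70, 74) + R(142, -144)) = √((-70 + 2*74) + 59*142) = √((-70 + 148) + 8378) = √(78 + 8378) = √8456 = 2*√2114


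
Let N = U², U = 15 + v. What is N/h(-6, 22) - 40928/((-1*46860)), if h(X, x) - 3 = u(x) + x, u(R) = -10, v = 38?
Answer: 734687/3905 ≈ 188.14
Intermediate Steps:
U = 53 (U = 15 + 38 = 53)
N = 2809 (N = 53² = 2809)
h(X, x) = -7 + x (h(X, x) = 3 + (-10 + x) = -7 + x)
N/h(-6, 22) - 40928/((-1*46860)) = 2809/(-7 + 22) - 40928/((-1*46860)) = 2809/15 - 40928/(-46860) = 2809*(1/15) - 40928*(-1/46860) = 2809/15 + 10232/11715 = 734687/3905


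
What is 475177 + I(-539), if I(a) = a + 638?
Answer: 475276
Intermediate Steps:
I(a) = 638 + a
475177 + I(-539) = 475177 + (638 - 539) = 475177 + 99 = 475276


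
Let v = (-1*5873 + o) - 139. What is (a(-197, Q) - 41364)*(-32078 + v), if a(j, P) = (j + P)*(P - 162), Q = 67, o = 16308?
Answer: 631982948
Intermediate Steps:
v = 10296 (v = (-1*5873 + 16308) - 139 = (-5873 + 16308) - 139 = 10435 - 139 = 10296)
a(j, P) = (-162 + P)*(P + j) (a(j, P) = (P + j)*(-162 + P) = (-162 + P)*(P + j))
(a(-197, Q) - 41364)*(-32078 + v) = ((67**2 - 162*67 - 162*(-197) + 67*(-197)) - 41364)*(-32078 + 10296) = ((4489 - 10854 + 31914 - 13199) - 41364)*(-21782) = (12350 - 41364)*(-21782) = -29014*(-21782) = 631982948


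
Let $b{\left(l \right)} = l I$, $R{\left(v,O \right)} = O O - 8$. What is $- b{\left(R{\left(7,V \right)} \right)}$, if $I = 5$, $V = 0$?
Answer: $40$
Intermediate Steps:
$R{\left(v,O \right)} = -8 + O^{2}$ ($R{\left(v,O \right)} = O^{2} - 8 = -8 + O^{2}$)
$b{\left(l \right)} = 5 l$ ($b{\left(l \right)} = l 5 = 5 l$)
$- b{\left(R{\left(7,V \right)} \right)} = - 5 \left(-8 + 0^{2}\right) = - 5 \left(-8 + 0\right) = - 5 \left(-8\right) = \left(-1\right) \left(-40\right) = 40$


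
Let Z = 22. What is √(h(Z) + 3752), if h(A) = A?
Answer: √3774 ≈ 61.433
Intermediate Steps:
√(h(Z) + 3752) = √(22 + 3752) = √3774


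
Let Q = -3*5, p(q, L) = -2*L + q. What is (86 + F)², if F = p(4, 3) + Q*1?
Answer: 4761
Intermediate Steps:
p(q, L) = q - 2*L
Q = -15
F = -17 (F = (4 - 2*3) - 15*1 = (4 - 6) - 15 = -2 - 15 = -17)
(86 + F)² = (86 - 17)² = 69² = 4761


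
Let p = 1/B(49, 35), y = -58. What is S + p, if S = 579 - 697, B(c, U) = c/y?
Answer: -5840/49 ≈ -119.18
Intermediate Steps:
B(c, U) = -c/58 (B(c, U) = c/(-58) = c*(-1/58) = -c/58)
S = -118
p = -58/49 (p = 1/(-1/58*49) = 1/(-49/58) = -58/49 ≈ -1.1837)
S + p = -118 - 58/49 = -5840/49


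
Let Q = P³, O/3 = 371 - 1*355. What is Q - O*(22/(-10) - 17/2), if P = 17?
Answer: 27133/5 ≈ 5426.6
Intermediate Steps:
O = 48 (O = 3*(371 - 1*355) = 3*(371 - 355) = 3*16 = 48)
Q = 4913 (Q = 17³ = 4913)
Q - O*(22/(-10) - 17/2) = 4913 - 48*(22/(-10) - 17/2) = 4913 - 48*(22*(-⅒) - 17*½) = 4913 - 48*(-11/5 - 17/2) = 4913 - 48*(-107)/10 = 4913 - 1*(-2568/5) = 4913 + 2568/5 = 27133/5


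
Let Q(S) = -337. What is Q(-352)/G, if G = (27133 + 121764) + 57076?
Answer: -337/205973 ≈ -0.0016361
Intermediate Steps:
G = 205973 (G = 148897 + 57076 = 205973)
Q(-352)/G = -337/205973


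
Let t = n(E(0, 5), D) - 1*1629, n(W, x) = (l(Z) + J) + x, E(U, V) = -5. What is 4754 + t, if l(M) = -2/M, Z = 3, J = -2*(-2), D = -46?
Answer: 9247/3 ≈ 3082.3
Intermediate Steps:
J = 4
n(W, x) = 10/3 + x (n(W, x) = (-2/3 + 4) + x = 10/3 + x)
t = -5015/3 (t = (10/3 - 46) - 1*1629 = -128/3 - 1629 = -5015/3 ≈ -1671.7)
4754 + t = 4754 - 5015/3 = 9247/3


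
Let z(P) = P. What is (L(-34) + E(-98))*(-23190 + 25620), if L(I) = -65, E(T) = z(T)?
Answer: -396090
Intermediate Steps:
E(T) = T
(L(-34) + E(-98))*(-23190 + 25620) = (-65 - 98)*(-23190 + 25620) = -163*2430 = -396090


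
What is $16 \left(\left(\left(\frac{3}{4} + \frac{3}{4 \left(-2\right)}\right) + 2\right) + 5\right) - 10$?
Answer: $108$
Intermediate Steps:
$16 \left(\left(\left(\frac{3}{4} + \frac{3}{4 \left(-2\right)}\right) + 2\right) + 5\right) - 10 = 16 \left(\left(\left(3 \cdot \frac{1}{4} + \frac{3}{-8}\right) + 2\right) + 5\right) - 10 = 16 \left(\left(\left(\frac{3}{4} + 3 \left(- \frac{1}{8}\right)\right) + 2\right) + 5\right) - 10 = 16 \left(\left(\left(\frac{3}{4} - \frac{3}{8}\right) + 2\right) + 5\right) - 10 = 16 \left(\left(\frac{3}{8} + 2\right) + 5\right) - 10 = 16 \left(\frac{19}{8} + 5\right) - 10 = 16 \cdot \frac{59}{8} - 10 = 118 - 10 = 108$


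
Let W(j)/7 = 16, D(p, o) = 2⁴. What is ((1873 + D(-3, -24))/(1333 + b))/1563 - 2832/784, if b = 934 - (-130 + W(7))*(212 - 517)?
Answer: -891738734/246839901 ≈ -3.6126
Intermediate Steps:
D(p, o) = 16
W(j) = 112 (W(j) = 7*16 = 112)
b = -4556 (b = 934 - (-130 + 112)*(212 - 517) = 934 - (-18)*(-305) = 934 - 1*5490 = 934 - 5490 = -4556)
((1873 + D(-3, -24))/(1333 + b))/1563 - 2832/784 = ((1873 + 16)/(1333 - 4556))/1563 - 2832/784 = (1889/(-3223))*(1/1563) - 2832*1/784 = (1889*(-1/3223))*(1/1563) - 177/49 = -1889/3223*1/1563 - 177/49 = -1889/5037549 - 177/49 = -891738734/246839901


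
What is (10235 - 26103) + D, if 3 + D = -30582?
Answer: -46453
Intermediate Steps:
D = -30585 (D = -3 - 30582 = -30585)
(10235 - 26103) + D = (10235 - 26103) - 30585 = -15868 - 30585 = -46453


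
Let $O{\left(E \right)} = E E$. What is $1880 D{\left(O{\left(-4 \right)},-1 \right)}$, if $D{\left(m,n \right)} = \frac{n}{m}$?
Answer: $- \frac{235}{2} \approx -117.5$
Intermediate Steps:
$O{\left(E \right)} = E^{2}$
$1880 D{\left(O{\left(-4 \right)},-1 \right)} = 1880 \left(- \frac{1}{\left(-4\right)^{2}}\right) = 1880 \left(- \frac{1}{16}\right) = - \frac{235}{2}$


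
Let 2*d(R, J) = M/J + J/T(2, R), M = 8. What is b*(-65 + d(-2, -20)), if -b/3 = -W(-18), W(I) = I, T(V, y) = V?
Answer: 18954/5 ≈ 3790.8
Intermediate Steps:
d(R, J) = 4/J + J/4 (d(R, J) = (8/J + J/2)/2 = (J/2 + 8/J)/2 = 4/J + J/4)
b = -54 (b = -(-3)*(-18) = -3*18 = -54)
b*(-65 + d(-2, -20)) = -54*(-65 + (4/(-20) + (¼)*(-20))) = -54*(-65 + (4*(-1/20) - 5)) = -54*(-65 + (-⅕ - 5)) = -54*(-65 - 26/5) = -54*(-351/5) = 18954/5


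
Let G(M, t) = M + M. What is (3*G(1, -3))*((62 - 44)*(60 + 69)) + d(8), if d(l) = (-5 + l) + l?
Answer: 13943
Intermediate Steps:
d(l) = -5 + 2*l
G(M, t) = 2*M
(3*G(1, -3))*((62 - 44)*(60 + 69)) + d(8) = (3*(2*1))*((62 - 44)*(60 + 69)) + (-5 + 2*8) = (3*2)*(18*129) + (-5 + 16) = 6*2322 + 11 = 13932 + 11 = 13943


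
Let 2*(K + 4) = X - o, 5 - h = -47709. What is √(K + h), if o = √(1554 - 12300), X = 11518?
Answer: √(213876 - 6*I*√1194)/2 ≈ 231.23 - 0.11208*I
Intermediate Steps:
h = 47714 (h = 5 - 1*(-47709) = 5 + 47709 = 47714)
o = 3*I*√1194 (o = √(-10746) = 3*I*√1194 ≈ 103.66*I)
K = 5755 - 3*I*√1194/2 (K = -4 + (11518 - 3*I*√1194)/2 = -4 + (5759 - 3*I*√1194/2) = 5755 - 3*I*√1194/2 ≈ 5755.0 - 51.831*I)
√(K + h) = √((5755 - 3*I*√1194/2) + 47714) = √(53469 - 3*I*√1194/2)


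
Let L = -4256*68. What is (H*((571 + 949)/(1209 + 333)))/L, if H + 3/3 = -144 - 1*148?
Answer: 1465/1467984 ≈ 0.00099797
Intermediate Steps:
H = -293 (H = -1 + (-144 - 1*148) = -1 + (-144 - 148) = -1 - 292 = -293)
L = -289408
(H*((571 + 949)/(1209 + 333)))/L = -293*(571 + 949)/(1209 + 333)/(-289408) = -445360/1542*(-1/289408) = -293*760/771*(-1/289408) = -222680/771*(-1/289408) = 1465/1467984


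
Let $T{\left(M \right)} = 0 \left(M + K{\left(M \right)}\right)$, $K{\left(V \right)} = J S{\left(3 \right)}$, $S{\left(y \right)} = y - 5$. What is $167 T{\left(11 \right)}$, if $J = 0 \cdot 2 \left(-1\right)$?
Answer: $0$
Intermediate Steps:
$S{\left(y \right)} = -5 + y$
$J = 0$ ($J = 0 \left(-1\right) = 0$)
$K{\left(V \right)} = 0$ ($K{\left(V \right)} = 0 \left(-5 + 3\right) = 0 \left(-2\right) = 0$)
$T{\left(M \right)} = 0$ ($T{\left(M \right)} = 0 \left(M + 0\right) = 0 M = 0$)
$167 T{\left(11 \right)} = 167 \cdot 0 = 0$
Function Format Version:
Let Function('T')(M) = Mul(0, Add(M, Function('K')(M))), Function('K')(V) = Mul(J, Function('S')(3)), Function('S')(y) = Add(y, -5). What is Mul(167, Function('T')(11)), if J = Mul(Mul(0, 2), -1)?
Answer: 0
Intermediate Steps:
Function('S')(y) = Add(-5, y)
J = 0 (J = Mul(0, -1) = 0)
Function('K')(V) = 0 (Function('K')(V) = Mul(0, Add(-5, 3)) = Mul(0, -2) = 0)
Function('T')(M) = 0 (Function('T')(M) = Mul(0, Add(M, 0)) = Mul(0, M) = 0)
Mul(167, Function('T')(11)) = Mul(167, 0) = 0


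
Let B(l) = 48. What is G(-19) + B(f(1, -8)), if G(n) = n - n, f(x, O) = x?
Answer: 48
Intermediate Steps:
G(n) = 0
G(-19) + B(f(1, -8)) = 0 + 48 = 48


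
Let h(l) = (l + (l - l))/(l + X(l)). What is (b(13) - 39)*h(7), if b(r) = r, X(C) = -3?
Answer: -91/2 ≈ -45.500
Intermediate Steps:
h(l) = l/(-3 + l) (h(l) = (l + (l - l))/(l - 3) = (l + 0)/(-3 + l) = l/(-3 + l))
(b(13) - 39)*h(7) = (13 - 39)*(7/(-3 + 7)) = -182/4 = -26*7/4 = -91/2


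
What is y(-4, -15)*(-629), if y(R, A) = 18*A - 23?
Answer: 184297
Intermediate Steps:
y(R, A) = -23 + 18*A
y(-4, -15)*(-629) = (-23 + 18*(-15))*(-629) = (-23 - 270)*(-629) = -293*(-629) = 184297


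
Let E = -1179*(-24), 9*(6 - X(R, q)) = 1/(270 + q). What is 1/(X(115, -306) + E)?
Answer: 324/9169849 ≈ 3.5333e-5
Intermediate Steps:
X(R, q) = 6 - 1/(9*(270 + q))
E = 28296
1/(X(115, -306) + E) = 1/((14579 + 54*(-306))/(9*(270 - 306)) + 28296) = 1/((1/9)*(14579 - 16524)/(-36) + 28296) = 1/((1/9)*(-1/36)*(-1945) + 28296) = 1/(1945/324 + 28296) = 1/(9169849/324) = 324/9169849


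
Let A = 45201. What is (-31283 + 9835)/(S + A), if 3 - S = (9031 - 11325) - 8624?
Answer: -10724/28061 ≈ -0.38217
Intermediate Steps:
S = 10921 (S = 3 - ((9031 - 11325) - 8624) = 3 - (-2294 - 8624) = 3 - 1*(-10918) = 3 + 10918 = 10921)
(-31283 + 9835)/(S + A) = (-31283 + 9835)/(10921 + 45201) = -21448/56122 = -21448*1/56122 = -10724/28061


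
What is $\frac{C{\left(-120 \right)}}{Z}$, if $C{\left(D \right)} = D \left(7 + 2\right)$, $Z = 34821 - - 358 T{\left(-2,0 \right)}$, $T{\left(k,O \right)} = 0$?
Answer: $- \frac{120}{3869} \approx -0.031016$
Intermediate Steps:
$Z = 34821$ ($Z = 34821 - \left(-358\right) 0 = 34821 - 0 = 34821 + 0 = 34821$)
$C{\left(D \right)} = 9 D$ ($C{\left(D \right)} = D 9 = 9 D$)
$\frac{C{\left(-120 \right)}}{Z} = \frac{9 \left(-120\right)}{34821} = \left(-1080\right) \frac{1}{34821} = - \frac{120}{3869}$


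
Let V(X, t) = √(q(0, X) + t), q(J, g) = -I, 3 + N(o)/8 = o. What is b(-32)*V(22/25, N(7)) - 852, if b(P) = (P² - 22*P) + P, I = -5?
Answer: -852 + 1696*√37 ≈ 9464.4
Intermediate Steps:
N(o) = -24 + 8*o
q(J, g) = 5 (q(J, g) = -1*(-5) = 5)
V(X, t) = √(5 + t)
b(P) = P² - 21*P
b(-32)*V(22/25, N(7)) - 852 = (-32*(-21 - 32))*√(5 + (-24 + 8*7)) - 852 = (-32*(-53))*√(5 + (-24 + 56)) - 852 = 1696*√(5 + 32) - 852 = 1696*√37 - 852 = -852 + 1696*√37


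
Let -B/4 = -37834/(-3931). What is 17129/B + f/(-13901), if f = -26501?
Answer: -932000754863/2103721736 ≈ -443.02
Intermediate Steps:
B = -151336/3931 (B = -(-151336)/(-3931) = -(-151336)*(-1)/3931 = -4*37834/3931 = -151336/3931 ≈ -38.498)
17129/B + f/(-13901) = 17129/(-151336/3931) - 26501/(-13901) = 17129*(-3931/151336) - 26501*(-1/13901) = -67334099/151336 + 26501/13901 = -932000754863/2103721736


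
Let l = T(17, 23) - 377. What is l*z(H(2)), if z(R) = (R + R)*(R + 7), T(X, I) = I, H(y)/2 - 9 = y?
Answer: -451704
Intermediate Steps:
H(y) = 18 + 2*y
l = -354 (l = 23 - 377 = -354)
z(R) = 2*R*(7 + R) (z(R) = (2*R)*(7 + R) = 2*R*(7 + R))
l*z(H(2)) = -708*(18 + 2*2)*(7 + (18 + 2*2)) = -708*(18 + 4)*(7 + (18 + 4)) = -708*22*(7 + 22) = -708*22*29 = -354*1276 = -451704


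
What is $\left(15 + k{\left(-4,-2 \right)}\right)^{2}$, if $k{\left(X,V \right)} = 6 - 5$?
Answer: $256$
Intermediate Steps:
$k{\left(X,V \right)} = 1$
$\left(15 + k{\left(-4,-2 \right)}\right)^{2} = \left(15 + 1\right)^{2} = 16^{2} = 256$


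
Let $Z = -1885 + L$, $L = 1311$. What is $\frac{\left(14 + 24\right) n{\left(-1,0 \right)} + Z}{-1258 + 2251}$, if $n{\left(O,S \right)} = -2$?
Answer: $- \frac{650}{993} \approx -0.65458$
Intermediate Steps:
$Z = -574$ ($Z = -1885 + 1311 = -574$)
$\frac{\left(14 + 24\right) n{\left(-1,0 \right)} + Z}{-1258 + 2251} = \frac{\left(14 + 24\right) \left(-2\right) - 574}{-1258 + 2251} = \frac{38 \left(-2\right) - 574}{993} = \left(-76 - 574\right) \frac{1}{993} = \left(-650\right) \frac{1}{993} = - \frac{650}{993}$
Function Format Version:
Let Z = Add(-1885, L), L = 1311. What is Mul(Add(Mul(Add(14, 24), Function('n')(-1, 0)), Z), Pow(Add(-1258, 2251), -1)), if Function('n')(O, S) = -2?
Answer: Rational(-650, 993) ≈ -0.65458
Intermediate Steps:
Z = -574 (Z = Add(-1885, 1311) = -574)
Mul(Add(Mul(Add(14, 24), Function('n')(-1, 0)), Z), Pow(Add(-1258, 2251), -1)) = Mul(Add(Mul(Add(14, 24), -2), -574), Pow(Add(-1258, 2251), -1)) = Mul(Add(Mul(38, -2), -574), Pow(993, -1)) = Mul(Add(-76, -574), Rational(1, 993)) = Mul(-650, Rational(1, 993)) = Rational(-650, 993)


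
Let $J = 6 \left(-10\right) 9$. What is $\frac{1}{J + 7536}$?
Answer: $\frac{1}{6996} \approx 0.00014294$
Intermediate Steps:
$J = -540$ ($J = \left(-60\right) 9 = -540$)
$\frac{1}{J + 7536} = \frac{1}{-540 + 7536} = \frac{1}{6996}$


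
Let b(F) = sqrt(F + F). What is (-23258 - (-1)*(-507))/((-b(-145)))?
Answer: -4753*I*sqrt(290)/58 ≈ -1395.5*I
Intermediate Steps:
b(F) = sqrt(2)*sqrt(F) (b(F) = sqrt(2*F) = sqrt(2)*sqrt(F))
(-23258 - (-1)*(-507))/((-b(-145))) = (-23258 - (-1)*(-507))/((-sqrt(2)*sqrt(-145))) = (-23258 - 1*507)/((-sqrt(2)*I*sqrt(145))) = (-23258 - 507)/((-I*sqrt(290))) = -23765*I*sqrt(290)/290 = -4753*I*sqrt(290)/58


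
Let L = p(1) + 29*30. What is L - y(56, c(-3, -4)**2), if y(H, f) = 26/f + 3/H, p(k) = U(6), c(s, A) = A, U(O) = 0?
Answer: 24313/28 ≈ 868.32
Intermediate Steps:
p(k) = 0
L = 870 (L = 0 + 29*30 = 0 + 870 = 870)
y(H, f) = 3/H + 26/f
L - y(56, c(-3, -4)**2) = 870 - (3/56 + 26/((-4)**2)) = 870 - (3*(1/56) + 26/16) = 870 - (3/56 + 26*(1/16)) = 870 - (3/56 + 13/8) = 870 - 1*47/28 = 870 - 47/28 = 24313/28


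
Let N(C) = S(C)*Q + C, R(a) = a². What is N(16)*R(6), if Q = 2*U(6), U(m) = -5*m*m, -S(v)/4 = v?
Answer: 830016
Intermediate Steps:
S(v) = -4*v
U(m) = -5*m²
Q = -360 (Q = 2*(-5*6²) = 2*(-5*36) = 2*(-180) = -360)
N(C) = 1441*C (N(C) = -4*C*(-360) + C = 1440*C + C = 1441*C)
N(16)*R(6) = (1441*16)*6² = 23056*36 = 830016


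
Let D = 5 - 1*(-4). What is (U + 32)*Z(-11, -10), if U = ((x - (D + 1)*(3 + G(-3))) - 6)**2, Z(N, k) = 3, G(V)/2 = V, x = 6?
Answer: 2796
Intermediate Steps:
D = 9 (D = 5 + 4 = 9)
G(V) = 2*V
U = 900 (U = ((6 - (9 + 1)*(3 + 2*(-3))) - 6)**2 = ((6 - 10*(3 - 6)) - 6)**2 = ((6 - 10*(-3)) - 6)**2 = ((6 - 1*(-30)) - 6)**2 = ((6 + 30) - 6)**2 = (36 - 6)**2 = 30**2 = 900)
(U + 32)*Z(-11, -10) = (900 + 32)*3 = 932*3 = 2796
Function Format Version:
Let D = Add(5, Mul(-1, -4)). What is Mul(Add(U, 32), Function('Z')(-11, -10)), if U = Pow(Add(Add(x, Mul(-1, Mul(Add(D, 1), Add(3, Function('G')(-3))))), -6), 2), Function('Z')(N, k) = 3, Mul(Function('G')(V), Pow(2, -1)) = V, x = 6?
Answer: 2796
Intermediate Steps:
D = 9 (D = Add(5, 4) = 9)
Function('G')(V) = Mul(2, V)
U = 900 (U = Pow(Add(Add(6, Mul(-1, Mul(Add(9, 1), Add(3, Mul(2, -3))))), -6), 2) = Pow(Add(Add(6, Mul(-1, Mul(10, Add(3, -6)))), -6), 2) = Pow(Add(Add(6, Mul(-1, Mul(10, -3))), -6), 2) = Pow(Add(Add(6, Mul(-1, -30)), -6), 2) = Pow(Add(Add(6, 30), -6), 2) = Pow(Add(36, -6), 2) = Pow(30, 2) = 900)
Mul(Add(U, 32), Function('Z')(-11, -10)) = Mul(Add(900, 32), 3) = Mul(932, 3) = 2796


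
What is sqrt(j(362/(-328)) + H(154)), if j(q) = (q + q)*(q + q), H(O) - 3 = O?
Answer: sqrt(1088429)/82 ≈ 12.723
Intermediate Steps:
H(O) = 3 + O
j(q) = 4*q**2 (j(q) = (2*q)*(2*q) = 4*q**2)
sqrt(j(362/(-328)) + H(154)) = sqrt(4*(362/(-328))**2 + (3 + 154)) = sqrt(4*(362*(-1/328))**2 + 157) = sqrt(4*(-181/164)**2 + 157) = sqrt(4*(32761/26896) + 157) = sqrt(32761/6724 + 157) = sqrt(1088429/6724) = sqrt(1088429)/82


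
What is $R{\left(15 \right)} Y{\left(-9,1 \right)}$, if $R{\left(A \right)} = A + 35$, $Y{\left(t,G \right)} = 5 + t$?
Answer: $-200$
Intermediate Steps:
$R{\left(A \right)} = 35 + A$
$R{\left(15 \right)} Y{\left(-9,1 \right)} = \left(35 + 15\right) \left(5 - 9\right) = 50 \left(-4\right) = -200$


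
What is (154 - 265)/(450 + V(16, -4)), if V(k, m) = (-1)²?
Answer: -111/451 ≈ -0.24612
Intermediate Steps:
V(k, m) = 1
(154 - 265)/(450 + V(16, -4)) = (154 - 265)/(450 + 1) = -111/451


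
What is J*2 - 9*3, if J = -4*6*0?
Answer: -27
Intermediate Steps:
J = 0 (J = -24*0 = 0)
J*2 - 9*3 = 0*2 - 9*3 = 0 - 27 = -27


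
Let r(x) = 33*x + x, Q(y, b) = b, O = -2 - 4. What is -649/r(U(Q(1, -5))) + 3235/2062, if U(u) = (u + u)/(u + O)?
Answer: -6810359/350540 ≈ -19.428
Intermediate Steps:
O = -6
U(u) = 2*u/(-6 + u) (U(u) = (u + u)/(u - 6) = (2*u)/(-6 + u) = 2*u/(-6 + u))
r(x) = 34*x
-649/r(U(Q(1, -5))) + 3235/2062 = -649/(34*(2*(-5)/(-6 - 5))) + 3235/2062 = -649/(34*(2*(-5)/(-11))) + 3235*(1/2062) = -649/(34*(2*(-5)*(-1/11))) + 3235/2062 = -649/(34*(10/11)) + 3235/2062 = -649/340/11 + 3235/2062 = -649*11/340 + 3235/2062 = -7139/340 + 3235/2062 = -6810359/350540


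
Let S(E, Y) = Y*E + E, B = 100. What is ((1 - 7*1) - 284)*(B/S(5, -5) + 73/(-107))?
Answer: 176320/107 ≈ 1647.8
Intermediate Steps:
S(E, Y) = E + E*Y (S(E, Y) = E*Y + E = E + E*Y)
((1 - 7*1) - 284)*(B/S(5, -5) + 73/(-107)) = ((1 - 7*1) - 284)*(100/((5*(1 - 5))) + 73/(-107)) = ((1 - 7) - 284)*(100/((5*(-4))) + 73*(-1/107)) = (-6 - 284)*(100/(-20) - 73/107) = -290*(100*(-1/20) - 73/107) = -290*(-5 - 73/107) = -290*(-608/107) = 176320/107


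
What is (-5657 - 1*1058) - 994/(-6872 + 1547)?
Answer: -503611/75 ≈ -6714.8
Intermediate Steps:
(-5657 - 1*1058) - 994/(-6872 + 1547) = (-5657 - 1058) - 994/(-5325) = -6715 - 994*(-1/5325) = -6715 + 14/75 = -503611/75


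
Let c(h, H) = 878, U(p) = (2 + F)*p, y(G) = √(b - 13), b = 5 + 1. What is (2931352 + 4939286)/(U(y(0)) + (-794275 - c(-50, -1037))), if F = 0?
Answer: -6258361417614/632268293437 - 15741276*I*√7/632268293437 ≈ -9.8983 - 6.587e-5*I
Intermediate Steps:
b = 6
y(G) = I*√7 (y(G) = √(6 - 13) = √(-7) = I*√7)
U(p) = 2*p (U(p) = (2 + 0)*p = 2*p)
(2931352 + 4939286)/(U(y(0)) + (-794275 - c(-50, -1037))) = (2931352 + 4939286)/(2*(I*√7) + (-794275 - 1*878)) = 7870638/(2*I*√7 + (-794275 - 878)) = 7870638/(2*I*√7 - 795153) = 7870638/(-795153 + 2*I*√7)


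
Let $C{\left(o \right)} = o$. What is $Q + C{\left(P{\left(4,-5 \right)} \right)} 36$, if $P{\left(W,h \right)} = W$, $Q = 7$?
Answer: $151$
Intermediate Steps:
$Q + C{\left(P{\left(4,-5 \right)} \right)} 36 = 7 + 4 \cdot 36 = 7 + 144 = 151$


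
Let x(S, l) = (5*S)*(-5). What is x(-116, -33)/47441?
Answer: 2900/47441 ≈ 0.061129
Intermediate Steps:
x(S, l) = -25*S
x(-116, -33)/47441 = -25*(-116)/47441 = 2900*(1/47441) = 2900/47441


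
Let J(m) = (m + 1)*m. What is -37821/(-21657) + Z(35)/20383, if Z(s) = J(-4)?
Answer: 257055109/147144877 ≈ 1.7470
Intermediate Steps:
J(m) = m*(1 + m) (J(m) = (1 + m)*m = m*(1 + m))
Z(s) = 12 (Z(s) = -4*(1 - 4) = -4*(-3) = 12)
-37821/(-21657) + Z(35)/20383 = -37821/(-21657) + 12/20383 = -37821*(-1/21657) + 12*(1/20383) = 12607/7219 + 12/20383 = 257055109/147144877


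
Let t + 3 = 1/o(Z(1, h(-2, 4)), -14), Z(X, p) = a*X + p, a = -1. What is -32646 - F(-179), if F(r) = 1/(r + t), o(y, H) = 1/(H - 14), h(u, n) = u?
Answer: -6855659/210 ≈ -32646.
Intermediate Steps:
Z(X, p) = p - X (Z(X, p) = -X + p = p - X)
o(y, H) = 1/(-14 + H)
t = -31 (t = -3 + 1/(1/(-14 - 14)) = -3 + 1/(1/(-28)) = -3 + 1/(-1/28) = -3 - 28 = -31)
F(r) = 1/(-31 + r) (F(r) = 1/(r - 31) = 1/(-31 + r))
-32646 - F(-179) = -32646 - 1/(-31 - 179) = -32646 - 1/(-210) = -32646 - 1*(-1/210) = -32646 + 1/210 = -6855659/210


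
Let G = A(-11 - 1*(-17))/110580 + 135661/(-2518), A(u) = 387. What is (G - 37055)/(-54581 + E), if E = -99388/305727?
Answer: 526493023281812313/774388563837383500 ≈ 0.67988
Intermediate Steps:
E = -99388/305727 (E = -99388*1/305727 = -99388/305727 ≈ -0.32509)
G = -2500069819/46406740 (G = 387/110580 + 135661/(-2518) = 387*(1/110580) + 135661*(-1/2518) = 129/36860 - 135661/2518 = -2500069819/46406740 ≈ -53.873)
(G - 37055)/(-54581 + E) = (-2500069819/46406740 - 37055)/(-54581 - 99388/305727) = -1722101820519/(46406740*(-16686984775/305727)) = -1722101820519/46406740*(-305727/16686984775) = 526493023281812313/774388563837383500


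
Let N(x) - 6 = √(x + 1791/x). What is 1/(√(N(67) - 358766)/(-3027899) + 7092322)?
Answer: 1/(7092322 - I*√(358760 - 2*√105190/67)/3027899) ≈ 1.41e-7 + 0.e-18*I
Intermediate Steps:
N(x) = 6 + √(x + 1791/x)
1/(√(N(67) - 358766)/(-3027899) + 7092322) = 1/(√((6 + √(67 + 1791/67)) - 358766)/(-3027899) + 7092322) = 1/(√((6 + √(67 + 1791*(1/67))) - 358766)*(-1/3027899) + 7092322) = 1/(√((6 + √(67 + 1791/67)) - 358766)*(-1/3027899) + 7092322) = 1/(√((6 + √(6280/67)) - 358766)*(-1/3027899) + 7092322) = 1/(√((6 + 2*√105190/67) - 358766)*(-1/3027899) + 7092322) = 1/(√(-358760 + 2*√105190/67)*(-1/3027899) + 7092322) = 1/(-√(-358760 + 2*√105190/67)/3027899 + 7092322) = 1/(7092322 - √(-358760 + 2*√105190/67)/3027899)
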